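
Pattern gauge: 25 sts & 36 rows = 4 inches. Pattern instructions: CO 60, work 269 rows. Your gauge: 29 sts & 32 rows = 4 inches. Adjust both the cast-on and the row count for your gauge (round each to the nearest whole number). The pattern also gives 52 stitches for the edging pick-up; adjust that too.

Stitches: 60 × 29/25 = 69.60 → 70.
Rows: 269 × 32/36 = 239.11 → 239.
edging pick-up: 52 × 29/25 = 60.32 → 60.

Cast on 70 stitches; work 239 rows; edging pick-up 60 stitches.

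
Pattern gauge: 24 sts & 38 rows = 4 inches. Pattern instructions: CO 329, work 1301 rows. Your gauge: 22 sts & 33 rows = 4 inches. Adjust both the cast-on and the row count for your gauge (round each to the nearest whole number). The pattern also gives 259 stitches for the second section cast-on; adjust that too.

Cast on 302 stitches; work 1130 rows; second section cast-on 237 stitches.

Stitches: 329 × 22/24 = 301.58 → 302.
Rows: 1301 × 33/38 = 1129.82 → 1130.
second section cast-on: 259 × 22/24 = 237.42 → 237.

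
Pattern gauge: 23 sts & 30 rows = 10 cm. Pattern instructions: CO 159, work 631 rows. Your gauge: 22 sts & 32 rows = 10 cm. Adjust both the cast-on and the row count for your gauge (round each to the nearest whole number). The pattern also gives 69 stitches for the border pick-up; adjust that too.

Stitches: 159 × 22/23 = 152.09 → 152.
Rows: 631 × 32/30 = 673.07 → 673.
border pick-up: 69 × 22/23 = 66.00 → 66.

Cast on 152 stitches; work 673 rows; border pick-up 66 stitches.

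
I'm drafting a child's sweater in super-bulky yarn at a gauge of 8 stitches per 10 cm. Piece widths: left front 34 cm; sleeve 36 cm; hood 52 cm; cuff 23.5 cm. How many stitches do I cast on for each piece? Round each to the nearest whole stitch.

left front 27; sleeve 29; hood 42; cuff 19.

Rate = 8/10 = 0.8 sts per cm.
left front: 34 × 0.8 = 27.20 → 27.
sleeve: 36 × 0.8 = 28.80 → 29.
hood: 52 × 0.8 = 41.60 → 42.
cuff: 23.5 × 0.8 = 18.80 → 19.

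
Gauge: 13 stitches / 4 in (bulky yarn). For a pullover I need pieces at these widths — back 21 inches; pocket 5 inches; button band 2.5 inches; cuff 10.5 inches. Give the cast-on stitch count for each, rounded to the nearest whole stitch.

back 68; pocket 16; button band 8; cuff 34.

Rate = 13/4 = 3.25 sts per in.
back: 21 × 3.25 = 68.25 → 68.
pocket: 5 × 3.25 = 16.25 → 16.
button band: 2.5 × 3.25 = 8.12 → 8.
cuff: 10.5 × 3.25 = 34.12 → 34.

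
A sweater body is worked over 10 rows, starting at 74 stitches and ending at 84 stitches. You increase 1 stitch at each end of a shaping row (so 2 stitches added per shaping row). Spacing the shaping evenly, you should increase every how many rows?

Increase every 2nd row.

Stitches to add: |84 − 74| = 10.
Shaping rows needed: 10 / 2 = 5.
10 rows / 5 = every 2 rows.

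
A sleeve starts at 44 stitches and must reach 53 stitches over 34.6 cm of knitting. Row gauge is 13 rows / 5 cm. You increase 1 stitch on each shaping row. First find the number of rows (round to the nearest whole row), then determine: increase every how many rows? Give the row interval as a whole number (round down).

Increase every 10th row.

Rows = 34.6 × 2.6 = 90.0 → 90 rows.
Stitches to add: 9 → 9 shaping rows (at 1 st each).
90 / 9 = 10.00 → every 10 rows.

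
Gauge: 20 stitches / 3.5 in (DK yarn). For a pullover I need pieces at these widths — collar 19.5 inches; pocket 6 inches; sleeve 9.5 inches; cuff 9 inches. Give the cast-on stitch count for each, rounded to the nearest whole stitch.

Rate = 20/3.5 = 5.714 sts per in.
collar: 19.5 × 5.714 = 111.43 → 111.
pocket: 6 × 5.714 = 34.29 → 34.
sleeve: 9.5 × 5.714 = 54.29 → 54.
cuff: 9 × 5.714 = 51.43 → 51.

collar 111; pocket 34; sleeve 54; cuff 51.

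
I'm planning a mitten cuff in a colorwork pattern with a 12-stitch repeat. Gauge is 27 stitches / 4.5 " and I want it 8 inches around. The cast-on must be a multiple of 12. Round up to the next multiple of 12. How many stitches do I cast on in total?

48 stitches.

27 / 4.5 = 6 sts per inch.
8 × 6 = 48.00 sts.
Next multiple of 12: 48.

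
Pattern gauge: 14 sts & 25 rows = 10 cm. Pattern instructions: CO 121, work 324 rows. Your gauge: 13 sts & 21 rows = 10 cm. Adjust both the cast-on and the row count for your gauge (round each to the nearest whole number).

Cast on 112 stitches; work 272 rows.

Stitches: 121 × 13/14 = 112.36 → 112.
Rows: 324 × 21/25 = 272.16 → 272.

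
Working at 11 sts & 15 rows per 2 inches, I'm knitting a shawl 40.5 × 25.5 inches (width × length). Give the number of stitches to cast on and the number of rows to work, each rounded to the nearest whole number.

Stitch gauge = 11/2 = 5.5 sts/in; 40.5 × 5.5 = 222.75 → 223 sts.
Row gauge = 15/2 = 7.5 rows/in; 25.5 × 7.5 = 191.25 → 191 rows.

Cast on 223 stitches and work 191 rows.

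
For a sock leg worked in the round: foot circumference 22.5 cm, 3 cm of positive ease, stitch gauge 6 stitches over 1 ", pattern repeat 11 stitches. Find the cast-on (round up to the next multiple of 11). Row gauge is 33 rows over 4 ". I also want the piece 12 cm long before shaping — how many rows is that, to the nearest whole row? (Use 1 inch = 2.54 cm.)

Cast on 66 stitches; work 39 rows.

Finished = 22.5 + 3 = 25.5 cm.
25.5 cm × 1/2.54 = 10.04 inches.
6/1 = 6 sts per in; 10.04 × 6 = 60.24 sts.
Next multiple of 11 → 66.
12 cm = 4.72 inches; × 8.25 = 38.98 → 39 rows.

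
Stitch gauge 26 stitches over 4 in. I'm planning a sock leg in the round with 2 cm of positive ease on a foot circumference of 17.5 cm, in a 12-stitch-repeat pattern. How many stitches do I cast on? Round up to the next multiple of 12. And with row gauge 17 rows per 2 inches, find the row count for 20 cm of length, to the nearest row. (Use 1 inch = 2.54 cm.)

Cast on 60 stitches; work 67 rows.

Finished = 17.5 + 2 = 19.5 cm.
19.5 cm × 1/2.54 = 7.68 inches.
26/4 = 6.5 sts per in; 7.68 × 6.5 = 49.90 sts.
Next multiple of 12 → 60.
20 cm = 7.87 inches; × 8.5 = 66.93 → 67 rows.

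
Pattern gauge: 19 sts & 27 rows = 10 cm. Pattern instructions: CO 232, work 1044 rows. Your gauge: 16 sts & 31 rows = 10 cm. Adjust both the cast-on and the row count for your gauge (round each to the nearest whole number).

Stitches: 232 × 16/19 = 195.37 → 195.
Rows: 1044 × 31/27 = 1198.67 → 1199.

Cast on 195 stitches; work 1199 rows.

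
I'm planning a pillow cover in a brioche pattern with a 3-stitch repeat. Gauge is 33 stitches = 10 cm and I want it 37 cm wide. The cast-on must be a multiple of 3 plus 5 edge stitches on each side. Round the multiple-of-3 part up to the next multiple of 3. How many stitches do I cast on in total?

124 stitches.

33 / 10 = 3.3 sts per cm.
37 × 3.3 = 122.10 sts.
Less 10 edge sts → 112.10 for the repeat.
Next multiple of 3: 114.
Add back 10 edge sts → 124.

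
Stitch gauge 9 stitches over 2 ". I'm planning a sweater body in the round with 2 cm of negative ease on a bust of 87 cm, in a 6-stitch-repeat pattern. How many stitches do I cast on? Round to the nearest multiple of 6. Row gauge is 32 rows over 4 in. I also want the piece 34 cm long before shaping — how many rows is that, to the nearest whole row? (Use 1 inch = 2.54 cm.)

Finished = 87 − 2 = 85 cm.
85 cm × 1/2.54 = 33.46 inches.
9/2 = 4.5 sts per in; 33.46 × 4.5 = 150.59 sts.
Nearest multiple of 6 → 150.
34 cm = 13.39 inches; × 8 = 107.09 → 107 rows.

Cast on 150 stitches; work 107 rows.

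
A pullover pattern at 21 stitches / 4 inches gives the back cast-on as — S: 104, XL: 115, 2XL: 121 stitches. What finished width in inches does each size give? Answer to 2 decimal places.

21/4 = 5.25 sts per in.
S: 104 / 5.25 = 19.810 → 19.81 in.
XL: 115 / 5.25 = 21.905 → 21.90 in.
2XL: 121 / 5.25 = 23.048 → 23.05 in.

S 19.81 inches; XL 21.90 inches; 2XL 23.05 inches.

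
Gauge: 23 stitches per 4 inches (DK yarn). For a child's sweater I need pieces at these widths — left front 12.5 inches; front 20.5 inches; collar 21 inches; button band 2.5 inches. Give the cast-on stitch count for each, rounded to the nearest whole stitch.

Rate = 23/4 = 5.75 sts per in.
left front: 12.5 × 5.75 = 71.88 → 72.
front: 20.5 × 5.75 = 117.88 → 118.
collar: 21 × 5.75 = 120.75 → 121.
button band: 2.5 × 5.75 = 14.38 → 14.

left front 72; front 118; collar 121; button band 14.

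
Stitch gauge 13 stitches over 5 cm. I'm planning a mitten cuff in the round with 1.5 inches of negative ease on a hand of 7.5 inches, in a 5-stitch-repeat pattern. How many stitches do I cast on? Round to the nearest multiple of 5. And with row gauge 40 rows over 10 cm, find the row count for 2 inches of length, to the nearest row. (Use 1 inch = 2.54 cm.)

Cast on 40 stitches; work 20 rows.

Finished = 7.5 − 1.5 = 6 inches.
6 inches × 2.54 = 15.24 cm.
13/5 = 2.6 sts per cm; 15.24 × 2.6 = 39.62 sts.
Nearest multiple of 5 → 40.
2 inches = 5.08 cm; × 4 = 20.32 → 20 rows.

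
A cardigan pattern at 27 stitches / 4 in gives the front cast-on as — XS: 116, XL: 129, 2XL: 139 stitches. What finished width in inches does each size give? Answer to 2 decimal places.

27/4 = 6.75 sts per in.
XS: 116 / 6.75 = 17.185 → 17.19 in.
XL: 129 / 6.75 = 19.111 → 19.11 in.
2XL: 139 / 6.75 = 20.593 → 20.59 in.

XS 17.19 inches; XL 19.11 inches; 2XL 20.59 inches.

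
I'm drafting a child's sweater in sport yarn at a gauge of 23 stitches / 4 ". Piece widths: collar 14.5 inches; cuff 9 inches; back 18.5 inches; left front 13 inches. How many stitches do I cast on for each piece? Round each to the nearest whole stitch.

Rate = 23/4 = 5.75 sts per in.
collar: 14.5 × 5.75 = 83.38 → 83.
cuff: 9 × 5.75 = 51.75 → 52.
back: 18.5 × 5.75 = 106.38 → 106.
left front: 13 × 5.75 = 74.75 → 75.

collar 83; cuff 52; back 106; left front 75.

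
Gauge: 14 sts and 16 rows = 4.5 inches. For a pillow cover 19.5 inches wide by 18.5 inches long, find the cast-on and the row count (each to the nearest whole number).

Stitch gauge = 14/4.5 = 3.111 sts/in; 19.5 × 3.111 = 60.67 → 61 sts.
Row gauge = 16/4.5 = 3.556 rows/in; 18.5 × 3.556 = 65.78 → 66 rows.

Cast on 61 stitches and work 66 rows.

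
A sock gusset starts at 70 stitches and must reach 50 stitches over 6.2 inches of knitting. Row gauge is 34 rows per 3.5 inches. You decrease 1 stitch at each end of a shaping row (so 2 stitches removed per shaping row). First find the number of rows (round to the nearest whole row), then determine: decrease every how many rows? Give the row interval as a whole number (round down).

Decrease every 6th row.

Rows = 6.2 × 9.714 = 60.2 → 60 rows.
Stitches to remove: 20 → 10 shaping rows (at 2 st each).
60 / 10 = 6.00 → every 6 rows.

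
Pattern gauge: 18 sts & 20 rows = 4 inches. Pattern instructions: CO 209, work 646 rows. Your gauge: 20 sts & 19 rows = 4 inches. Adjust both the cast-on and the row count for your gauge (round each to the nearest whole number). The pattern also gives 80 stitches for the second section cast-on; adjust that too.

Cast on 232 stitches; work 614 rows; second section cast-on 89 stitches.

Stitches: 209 × 20/18 = 232.22 → 232.
Rows: 646 × 19/20 = 613.70 → 614.
second section cast-on: 80 × 20/18 = 88.89 → 89.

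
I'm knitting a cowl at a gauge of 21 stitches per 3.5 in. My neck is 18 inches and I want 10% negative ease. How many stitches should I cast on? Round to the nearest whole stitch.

Finished = 18 × 0.90 = 16.20 in.
21 / 3.5 = 6 sts per inch.
16.20 × 6 = 97.20 sts.
→ 97 sts.

CO 97 sts.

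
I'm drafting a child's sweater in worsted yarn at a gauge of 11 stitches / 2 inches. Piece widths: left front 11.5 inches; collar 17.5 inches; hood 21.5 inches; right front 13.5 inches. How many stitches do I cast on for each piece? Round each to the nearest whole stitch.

Rate = 11/2 = 5.5 sts per in.
left front: 11.5 × 5.5 = 63.25 → 63.
collar: 17.5 × 5.5 = 96.25 → 96.
hood: 21.5 × 5.5 = 118.25 → 118.
right front: 13.5 × 5.5 = 74.25 → 74.

left front 63; collar 96; hood 118; right front 74.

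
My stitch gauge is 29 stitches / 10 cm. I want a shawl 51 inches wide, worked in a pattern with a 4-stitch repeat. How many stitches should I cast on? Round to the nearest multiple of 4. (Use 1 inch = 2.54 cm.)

CO 376 sts.

51 in = 51 × 2.54 = 129.54 cm.
29 / 10 = 2.9 sts/cm.
129.54 × 2.9 = 375.67 sts.
→ 376.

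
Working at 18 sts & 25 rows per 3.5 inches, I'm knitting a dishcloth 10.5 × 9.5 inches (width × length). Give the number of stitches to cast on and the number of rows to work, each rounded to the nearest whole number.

Stitch gauge = 18/3.5 = 5.143 sts/in; 10.5 × 5.143 = 54.00 → 54 sts.
Row gauge = 25/3.5 = 7.143 rows/in; 9.5 × 7.143 = 67.86 → 68 rows.

Cast on 54 stitches and work 68 rows.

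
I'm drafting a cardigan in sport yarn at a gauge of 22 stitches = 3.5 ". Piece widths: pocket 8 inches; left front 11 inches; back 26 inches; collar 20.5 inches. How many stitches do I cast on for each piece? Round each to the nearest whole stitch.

pocket 50; left front 69; back 163; collar 129.

Rate = 22/3.5 = 6.286 sts per in.
pocket: 8 × 6.286 = 50.29 → 50.
left front: 11 × 6.286 = 69.14 → 69.
back: 26 × 6.286 = 163.43 → 163.
collar: 20.5 × 6.286 = 128.86 → 129.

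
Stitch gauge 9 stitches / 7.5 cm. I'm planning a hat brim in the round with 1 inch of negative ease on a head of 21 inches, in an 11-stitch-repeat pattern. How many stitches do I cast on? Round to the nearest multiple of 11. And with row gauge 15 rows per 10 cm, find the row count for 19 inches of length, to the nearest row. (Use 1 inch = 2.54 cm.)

Finished = 21 − 1 = 20 inches.
20 inches × 2.54 = 50.80 cm.
9/7.5 = 1.2 sts per cm; 50.80 × 1.2 = 60.96 sts.
Nearest multiple of 11 → 66.
19 inches = 48.26 cm; × 1.5 = 72.39 → 72 rows.

Cast on 66 stitches; work 72 rows.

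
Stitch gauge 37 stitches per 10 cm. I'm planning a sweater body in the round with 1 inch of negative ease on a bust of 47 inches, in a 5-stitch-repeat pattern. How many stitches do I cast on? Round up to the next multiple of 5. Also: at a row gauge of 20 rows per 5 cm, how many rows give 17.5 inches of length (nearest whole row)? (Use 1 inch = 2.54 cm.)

Cast on 435 stitches; work 178 rows.

Finished = 47 − 1 = 46 inches.
46 inches × 2.54 = 116.84 cm.
37/10 = 3.7 sts per cm; 116.84 × 3.7 = 432.31 sts.
Next multiple of 5 → 435.
17.5 inches = 44.45 cm; × 4 = 177.80 → 178 rows.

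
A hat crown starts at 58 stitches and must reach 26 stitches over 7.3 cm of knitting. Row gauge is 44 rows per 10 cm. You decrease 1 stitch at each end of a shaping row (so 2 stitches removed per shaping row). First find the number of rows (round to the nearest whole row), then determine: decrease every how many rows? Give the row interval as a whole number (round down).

Decrease every 2nd row.

Rows = 7.3 × 4.4 = 32.1 → 32 rows.
Stitches to remove: 32 → 16 shaping rows (at 2 st each).
32 / 16 = 2.00 → every 2 rows.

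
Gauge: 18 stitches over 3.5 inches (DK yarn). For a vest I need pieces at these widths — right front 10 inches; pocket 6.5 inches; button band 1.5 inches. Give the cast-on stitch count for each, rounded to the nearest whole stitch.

Rate = 18/3.5 = 5.143 sts per in.
right front: 10 × 5.143 = 51.43 → 51.
pocket: 6.5 × 5.143 = 33.43 → 33.
button band: 1.5 × 5.143 = 7.71 → 8.

right front 51; pocket 33; button band 8.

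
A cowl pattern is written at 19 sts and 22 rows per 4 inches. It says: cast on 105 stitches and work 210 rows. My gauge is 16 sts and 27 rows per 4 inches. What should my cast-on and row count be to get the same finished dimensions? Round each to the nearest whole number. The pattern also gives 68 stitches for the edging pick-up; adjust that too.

Stitches: 105 × 16/19 = 88.42 → 88.
Rows: 210 × 27/22 = 257.73 → 258.
edging pick-up: 68 × 16/19 = 57.26 → 57.

Cast on 88 stitches; work 258 rows; edging pick-up 57 stitches.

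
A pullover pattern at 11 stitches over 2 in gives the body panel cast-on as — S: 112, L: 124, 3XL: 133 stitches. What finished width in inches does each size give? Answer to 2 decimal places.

11/2 = 5.5 sts per in.
S: 112 / 5.5 = 20.364 → 20.36 in.
L: 124 / 5.5 = 22.545 → 22.55 in.
3XL: 133 / 5.5 = 24.182 → 24.18 in.

S 20.36 inches; L 22.55 inches; 3XL 24.18 inches.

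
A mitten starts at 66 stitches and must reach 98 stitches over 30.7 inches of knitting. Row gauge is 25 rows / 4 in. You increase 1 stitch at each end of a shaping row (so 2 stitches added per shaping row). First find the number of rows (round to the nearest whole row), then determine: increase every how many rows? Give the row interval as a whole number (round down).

Rows = 30.7 × 6.25 = 191.9 → 192 rows.
Stitches to add: 32 → 16 shaping rows (at 2 st each).
192 / 16 = 12.00 → every 12 rows.

Increase every 12th row.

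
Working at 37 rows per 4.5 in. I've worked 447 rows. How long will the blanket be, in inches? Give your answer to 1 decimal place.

54.4 inches.

37 rows / 4.5 inch = 8.222 rows per inch.
447 / 8.222 = 54.36 inches.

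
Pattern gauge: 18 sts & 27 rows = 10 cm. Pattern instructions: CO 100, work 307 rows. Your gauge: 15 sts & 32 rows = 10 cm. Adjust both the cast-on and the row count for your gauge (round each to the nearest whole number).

Cast on 83 stitches; work 364 rows.

Stitches: 100 × 15/18 = 83.33 → 83.
Rows: 307 × 32/27 = 363.85 → 364.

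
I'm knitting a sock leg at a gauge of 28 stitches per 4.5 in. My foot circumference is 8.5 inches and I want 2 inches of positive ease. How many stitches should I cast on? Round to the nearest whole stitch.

Cast on 65 stitches.

Finished = 8.5 + 2 = 10.5 in.
28 / 4.5 = 6.222 sts per inch.
10.50 × 6.222 = 65.33 sts.
→ 65 sts.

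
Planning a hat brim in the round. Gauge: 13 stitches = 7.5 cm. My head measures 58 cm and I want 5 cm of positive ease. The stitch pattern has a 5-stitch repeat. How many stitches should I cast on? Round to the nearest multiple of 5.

Cast on 110 stitches.

Finished = 58 + 5 = 63 cm.
13 / 7.5 = 1.733 sts/cm.
63 × 1.733 = 109.20 sts.
Nearest multiple of 5: 110.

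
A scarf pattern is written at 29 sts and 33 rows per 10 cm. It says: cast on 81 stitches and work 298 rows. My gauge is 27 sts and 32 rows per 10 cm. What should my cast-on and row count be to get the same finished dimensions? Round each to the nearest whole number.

Stitches: 81 × 27/29 = 75.41 → 75.
Rows: 298 × 32/33 = 288.97 → 289.

Cast on 75 stitches; work 289 rows.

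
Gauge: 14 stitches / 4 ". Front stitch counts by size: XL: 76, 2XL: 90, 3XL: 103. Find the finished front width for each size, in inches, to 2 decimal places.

XL 21.71 inches; 2XL 25.71 inches; 3XL 29.43 inches.

14/4 = 3.5 sts per in.
XL: 76 / 3.5 = 21.714 → 21.71 in.
2XL: 90 / 3.5 = 25.714 → 25.71 in.
3XL: 103 / 3.5 = 29.429 → 29.43 in.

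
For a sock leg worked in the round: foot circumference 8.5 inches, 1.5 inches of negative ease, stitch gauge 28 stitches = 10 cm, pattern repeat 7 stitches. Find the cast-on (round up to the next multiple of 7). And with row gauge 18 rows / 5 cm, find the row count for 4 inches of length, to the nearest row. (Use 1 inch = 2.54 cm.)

Finished = 8.5 − 1.5 = 7 inches.
7 inches × 2.54 = 17.78 cm.
28/10 = 2.8 sts per cm; 17.78 × 2.8 = 49.78 sts.
Next multiple of 7 → 56.
4 inches = 10.16 cm; × 3.6 = 36.58 → 37 rows.

Cast on 56 stitches; work 37 rows.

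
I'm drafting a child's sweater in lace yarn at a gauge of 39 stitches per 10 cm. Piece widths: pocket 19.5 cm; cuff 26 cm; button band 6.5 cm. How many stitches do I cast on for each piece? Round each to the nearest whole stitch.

pocket 76; cuff 101; button band 25.

Rate = 39/10 = 3.9 sts per cm.
pocket: 19.5 × 3.9 = 76.05 → 76.
cuff: 26 × 3.9 = 101.40 → 101.
button band: 6.5 × 3.9 = 25.35 → 25.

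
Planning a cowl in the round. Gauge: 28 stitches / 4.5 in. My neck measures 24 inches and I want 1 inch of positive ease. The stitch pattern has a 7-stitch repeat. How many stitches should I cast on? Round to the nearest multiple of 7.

Finished = 24 + 1 = 25 inches.
28 / 4.5 = 6.222 sts/in.
25 × 6.222 = 155.56 sts.
Nearest multiple of 7: 154.

154 stitches.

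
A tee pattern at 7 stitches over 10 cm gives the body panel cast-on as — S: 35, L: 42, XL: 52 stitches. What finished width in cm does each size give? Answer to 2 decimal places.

7/10 = 0.7 sts per cm.
S: 35 / 0.7 = 50.000 → 50.00 cm.
L: 42 / 0.7 = 60.000 → 60.00 cm.
XL: 52 / 0.7 = 74.286 → 74.29 cm.

S 50.00 cm; L 60.00 cm; XL 74.29 cm.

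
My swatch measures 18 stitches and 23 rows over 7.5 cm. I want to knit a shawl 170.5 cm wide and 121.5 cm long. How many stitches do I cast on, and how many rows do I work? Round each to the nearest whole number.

Cast on 409 stitches and work 373 rows.

Stitch gauge = 18/7.5 = 2.4 sts/cm; 170.5 × 2.4 = 409.20 → 409 sts.
Row gauge = 23/7.5 = 3.067 rows/cm; 121.5 × 3.067 = 372.60 → 373 rows.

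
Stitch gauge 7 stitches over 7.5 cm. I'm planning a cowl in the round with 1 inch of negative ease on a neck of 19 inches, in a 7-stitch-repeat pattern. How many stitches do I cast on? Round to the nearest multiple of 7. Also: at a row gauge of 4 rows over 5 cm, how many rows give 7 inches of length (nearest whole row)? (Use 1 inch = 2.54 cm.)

Finished = 19 − 1 = 18 inches.
18 inches × 2.54 = 45.72 cm.
7/7.5 = 0.933 sts per cm; 45.72 × 0.933 = 42.67 sts.
Nearest multiple of 7 → 42.
7 inches = 17.78 cm; × 0.8 = 14.22 → 14 rows.

Cast on 42 stitches; work 14 rows.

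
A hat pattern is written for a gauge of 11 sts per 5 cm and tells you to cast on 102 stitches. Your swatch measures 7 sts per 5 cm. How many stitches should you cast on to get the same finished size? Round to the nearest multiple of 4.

Cast on 64 stitches.

Scale factor = 7 / 11 = 0.636.
102 × 7 / 11 = 64.91 sts.
→ 64 sts.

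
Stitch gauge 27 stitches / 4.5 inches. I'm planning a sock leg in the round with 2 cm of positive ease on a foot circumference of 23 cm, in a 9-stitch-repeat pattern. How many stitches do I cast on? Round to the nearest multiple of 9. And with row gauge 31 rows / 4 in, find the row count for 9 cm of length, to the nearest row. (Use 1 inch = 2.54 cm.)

Cast on 63 stitches; work 27 rows.

Finished = 23 + 2 = 25 cm.
25 cm × 1/2.54 = 9.84 inches.
27/4.5 = 6 sts per in; 9.84 × 6 = 59.06 sts.
Nearest multiple of 9 → 63.
9 cm = 3.54 inches; × 7.75 = 27.46 → 27 rows.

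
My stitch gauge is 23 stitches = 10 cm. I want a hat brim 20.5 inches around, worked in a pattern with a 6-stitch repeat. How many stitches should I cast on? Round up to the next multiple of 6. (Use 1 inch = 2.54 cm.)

20.5 in = 20.5 × 2.54 = 52.07 cm.
23 / 10 = 2.3 sts/cm.
52.07 × 2.3 = 119.76 sts.
→ 120.

Cast on 120 stitches.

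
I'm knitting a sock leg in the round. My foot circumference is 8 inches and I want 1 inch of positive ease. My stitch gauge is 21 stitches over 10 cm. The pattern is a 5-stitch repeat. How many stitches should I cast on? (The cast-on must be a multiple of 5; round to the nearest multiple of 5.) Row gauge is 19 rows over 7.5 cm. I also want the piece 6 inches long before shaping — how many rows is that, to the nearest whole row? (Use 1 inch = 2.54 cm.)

Cast on 50 stitches; work 39 rows.

Finished = 8 + 1 = 9 inches.
9 inches × 2.54 = 22.86 cm.
21/10 = 2.1 sts per cm; 22.86 × 2.1 = 48.01 sts.
Nearest multiple of 5 → 50.
6 inches = 15.24 cm; × 2.533 = 38.61 → 39 rows.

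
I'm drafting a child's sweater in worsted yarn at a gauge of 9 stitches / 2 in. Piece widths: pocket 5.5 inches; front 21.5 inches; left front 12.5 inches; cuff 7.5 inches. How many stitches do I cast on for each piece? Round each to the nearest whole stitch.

Rate = 9/2 = 4.5 sts per in.
pocket: 5.5 × 4.5 = 24.75 → 25.
front: 21.5 × 4.5 = 96.75 → 97.
left front: 12.5 × 4.5 = 56.25 → 56.
cuff: 7.5 × 4.5 = 33.75 → 34.

pocket 25; front 97; left front 56; cuff 34.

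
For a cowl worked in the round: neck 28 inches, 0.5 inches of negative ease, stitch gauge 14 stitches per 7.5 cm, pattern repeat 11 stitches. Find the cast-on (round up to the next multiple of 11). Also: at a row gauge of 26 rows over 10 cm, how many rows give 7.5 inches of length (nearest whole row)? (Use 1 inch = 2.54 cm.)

Cast on 132 stitches; work 50 rows.

Finished = 28 − 0.5 = 27.5 inches.
27.5 inches × 2.54 = 69.85 cm.
14/7.5 = 1.867 sts per cm; 69.85 × 1.867 = 130.39 sts.
Next multiple of 11 → 132.
7.5 inches = 19.05 cm; × 2.6 = 49.53 → 50 rows.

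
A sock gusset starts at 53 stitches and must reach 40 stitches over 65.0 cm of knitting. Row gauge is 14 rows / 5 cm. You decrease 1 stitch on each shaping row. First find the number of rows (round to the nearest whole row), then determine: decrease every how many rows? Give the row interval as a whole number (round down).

Rows = 65.0 × 2.8 = 182.0 → 182 rows.
Stitches to remove: 13 → 13 shaping rows (at 1 st each).
182 / 13 = 14.00 → every 14 rows.

Decrease every 14th row.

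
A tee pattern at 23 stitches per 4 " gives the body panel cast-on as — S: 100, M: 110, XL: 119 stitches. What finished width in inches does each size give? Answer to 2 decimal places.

S 17.39 inches; M 19.13 inches; XL 20.70 inches.

23/4 = 5.75 sts per in.
S: 100 / 5.75 = 17.391 → 17.39 in.
M: 110 / 5.75 = 19.130 → 19.13 in.
XL: 119 / 5.75 = 20.696 → 20.70 in.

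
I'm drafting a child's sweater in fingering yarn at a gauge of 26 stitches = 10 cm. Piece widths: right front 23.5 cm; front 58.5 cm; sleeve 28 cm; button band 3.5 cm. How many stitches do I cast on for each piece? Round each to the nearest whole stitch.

right front 61; front 152; sleeve 73; button band 9.

Rate = 26/10 = 2.6 sts per cm.
right front: 23.5 × 2.6 = 61.10 → 61.
front: 58.5 × 2.6 = 152.10 → 152.
sleeve: 28 × 2.6 = 72.80 → 73.
button band: 3.5 × 2.6 = 9.10 → 9.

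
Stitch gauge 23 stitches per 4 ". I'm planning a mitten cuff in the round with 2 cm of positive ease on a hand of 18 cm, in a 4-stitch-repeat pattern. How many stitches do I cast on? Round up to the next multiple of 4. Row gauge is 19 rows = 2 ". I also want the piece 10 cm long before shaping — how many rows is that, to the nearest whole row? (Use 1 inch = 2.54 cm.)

Cast on 48 stitches; work 37 rows.

Finished = 18 + 2 = 20 cm.
20 cm × 1/2.54 = 7.87 inches.
23/4 = 5.75 sts per in; 7.87 × 5.75 = 45.28 sts.
Next multiple of 4 → 48.
10 cm = 3.94 inches; × 9.5 = 37.40 → 37 rows.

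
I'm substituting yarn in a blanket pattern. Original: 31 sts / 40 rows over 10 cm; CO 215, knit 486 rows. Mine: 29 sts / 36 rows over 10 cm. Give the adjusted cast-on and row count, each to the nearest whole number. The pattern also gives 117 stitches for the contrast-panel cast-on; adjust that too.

Cast on 201 stitches; work 437 rows; contrast-panel cast-on 109 stitches.

Stitches: 215 × 29/31 = 201.13 → 201.
Rows: 486 × 36/40 = 437.40 → 437.
contrast-panel cast-on: 117 × 29/31 = 109.45 → 109.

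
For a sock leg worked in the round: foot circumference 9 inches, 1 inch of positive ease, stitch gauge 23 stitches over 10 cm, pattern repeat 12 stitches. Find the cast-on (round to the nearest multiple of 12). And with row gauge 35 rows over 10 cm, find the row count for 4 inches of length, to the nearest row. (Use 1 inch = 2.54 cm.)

Finished = 9 + 1 = 10 inches.
10 inches × 2.54 = 25.40 cm.
23/10 = 2.3 sts per cm; 25.40 × 2.3 = 58.42 sts.
Nearest multiple of 12 → 60.
4 inches = 10.16 cm; × 3.5 = 35.56 → 36 rows.

Cast on 60 stitches; work 36 rows.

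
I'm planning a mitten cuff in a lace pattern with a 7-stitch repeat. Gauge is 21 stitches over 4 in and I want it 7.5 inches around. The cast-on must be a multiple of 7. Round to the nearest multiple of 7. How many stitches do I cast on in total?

21 / 4 = 5.25 sts per inch.
7.5 × 5.25 = 39.38 sts.
Nearest multiple of 7: 42.

CO 42 sts.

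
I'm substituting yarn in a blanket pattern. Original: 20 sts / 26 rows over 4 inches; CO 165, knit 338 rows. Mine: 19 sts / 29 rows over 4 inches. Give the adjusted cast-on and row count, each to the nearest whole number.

Stitches: 165 × 19/20 = 156.75 → 157.
Rows: 338 × 29/26 = 377.00 → 377.

Cast on 157 stitches; work 377 rows.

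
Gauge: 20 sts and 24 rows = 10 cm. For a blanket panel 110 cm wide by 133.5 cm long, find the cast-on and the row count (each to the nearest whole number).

Cast on 220 stitches and work 320 rows.

Stitch gauge = 20/10 = 2 sts/cm; 110 × 2 = 220.00 → 220 sts.
Row gauge = 24/10 = 2.4 rows/cm; 133.5 × 2.4 = 320.40 → 320 rows.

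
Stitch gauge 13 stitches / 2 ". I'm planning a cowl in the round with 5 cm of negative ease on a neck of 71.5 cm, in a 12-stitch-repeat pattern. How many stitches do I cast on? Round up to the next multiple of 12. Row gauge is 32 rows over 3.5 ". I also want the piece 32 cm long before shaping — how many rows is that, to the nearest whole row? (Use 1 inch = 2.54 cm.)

Cast on 180 stitches; work 115 rows.

Finished = 71.5 − 5 = 66.5 cm.
66.5 cm × 1/2.54 = 26.18 inches.
13/2 = 6.5 sts per in; 26.18 × 6.5 = 170.18 sts.
Next multiple of 12 → 180.
32 cm = 12.60 inches; × 9.143 = 115.19 → 115 rows.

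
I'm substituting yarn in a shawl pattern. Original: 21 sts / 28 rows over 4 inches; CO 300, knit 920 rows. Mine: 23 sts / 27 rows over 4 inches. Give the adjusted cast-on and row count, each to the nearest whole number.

Cast on 329 stitches; work 887 rows.

Stitches: 300 × 23/21 = 328.57 → 329.
Rows: 920 × 27/28 = 887.14 → 887.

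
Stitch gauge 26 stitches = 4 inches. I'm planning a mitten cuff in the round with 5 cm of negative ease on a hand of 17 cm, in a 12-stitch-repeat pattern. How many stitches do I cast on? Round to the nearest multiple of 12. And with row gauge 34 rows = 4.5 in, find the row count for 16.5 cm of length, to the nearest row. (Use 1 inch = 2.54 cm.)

Finished = 17 − 5 = 12 cm.
12 cm × 1/2.54 = 4.72 inches.
26/4 = 6.5 sts per in; 4.72 × 6.5 = 30.71 sts.
Nearest multiple of 12 → 36.
16.5 cm = 6.50 inches; × 7.556 = 49.08 → 49 rows.

Cast on 36 stitches; work 49 rows.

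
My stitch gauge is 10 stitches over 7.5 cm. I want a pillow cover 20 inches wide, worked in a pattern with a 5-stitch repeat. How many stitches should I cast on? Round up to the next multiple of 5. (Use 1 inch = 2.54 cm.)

20 in = 20 × 2.54 = 50.80 cm.
10 / 7.5 = 1.333 sts/cm.
50.80 × 1.333 = 67.73 sts.
→ 70.

70 stitches.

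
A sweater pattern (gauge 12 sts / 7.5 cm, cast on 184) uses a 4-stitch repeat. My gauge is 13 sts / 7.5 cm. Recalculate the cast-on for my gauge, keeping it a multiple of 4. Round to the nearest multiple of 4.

184 × 13 / 12 = 199.33.
Nearest multiple of 4: 200.

CO 200 sts.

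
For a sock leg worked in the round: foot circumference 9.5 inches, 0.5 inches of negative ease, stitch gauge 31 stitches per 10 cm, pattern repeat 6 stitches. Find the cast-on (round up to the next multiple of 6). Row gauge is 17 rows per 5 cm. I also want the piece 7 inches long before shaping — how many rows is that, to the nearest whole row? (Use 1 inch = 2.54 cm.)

Finished = 9.5 − 0.5 = 9 inches.
9 inches × 2.54 = 22.86 cm.
31/10 = 3.1 sts per cm; 22.86 × 3.1 = 70.87 sts.
Next multiple of 6 → 72.
7 inches = 17.78 cm; × 3.4 = 60.45 → 60 rows.

Cast on 72 stitches; work 60 rows.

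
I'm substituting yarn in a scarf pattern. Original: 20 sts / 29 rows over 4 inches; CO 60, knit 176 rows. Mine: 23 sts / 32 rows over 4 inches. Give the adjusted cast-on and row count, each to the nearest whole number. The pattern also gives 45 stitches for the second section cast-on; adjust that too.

Cast on 69 stitches; work 194 rows; second section cast-on 52 stitches.

Stitches: 60 × 23/20 = 69.00 → 69.
Rows: 176 × 32/29 = 194.21 → 194.
second section cast-on: 45 × 23/20 = 51.75 → 52.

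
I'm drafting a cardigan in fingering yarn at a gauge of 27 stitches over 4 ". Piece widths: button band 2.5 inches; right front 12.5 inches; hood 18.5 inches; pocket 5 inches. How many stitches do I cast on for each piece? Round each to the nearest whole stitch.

Rate = 27/4 = 6.75 sts per in.
button band: 2.5 × 6.75 = 16.88 → 17.
right front: 12.5 × 6.75 = 84.38 → 84.
hood: 18.5 × 6.75 = 124.88 → 125.
pocket: 5 × 6.75 = 33.75 → 34.

button band 17; right front 84; hood 125; pocket 34.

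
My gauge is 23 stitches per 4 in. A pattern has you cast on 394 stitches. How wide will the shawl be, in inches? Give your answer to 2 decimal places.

68.52 inches.

23 stitches / 4 inch = 5.75 stitches per inch.
394 / 5.75 = 68.522 inches.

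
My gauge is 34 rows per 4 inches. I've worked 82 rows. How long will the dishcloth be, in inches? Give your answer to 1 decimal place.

34 rows / 4 inch = 8.5 rows per inch.
82 / 8.5 = 9.65 inches.

9.6 inches.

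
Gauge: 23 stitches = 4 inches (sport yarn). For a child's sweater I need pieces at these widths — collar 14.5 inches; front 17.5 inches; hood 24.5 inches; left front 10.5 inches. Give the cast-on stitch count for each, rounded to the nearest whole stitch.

Rate = 23/4 = 5.75 sts per in.
collar: 14.5 × 5.75 = 83.38 → 83.
front: 17.5 × 5.75 = 100.62 → 101.
hood: 24.5 × 5.75 = 140.88 → 141.
left front: 10.5 × 5.75 = 60.38 → 60.

collar 83; front 101; hood 141; left front 60.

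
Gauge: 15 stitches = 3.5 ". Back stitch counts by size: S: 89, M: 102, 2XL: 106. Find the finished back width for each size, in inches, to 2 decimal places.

S 20.77 inches; M 23.80 inches; 2XL 24.73 inches.

15/3.5 = 4.286 sts per in.
S: 89 / 4.286 = 20.767 → 20.77 in.
M: 102 / 4.286 = 23.800 → 23.80 in.
2XL: 106 / 4.286 = 24.733 → 24.73 in.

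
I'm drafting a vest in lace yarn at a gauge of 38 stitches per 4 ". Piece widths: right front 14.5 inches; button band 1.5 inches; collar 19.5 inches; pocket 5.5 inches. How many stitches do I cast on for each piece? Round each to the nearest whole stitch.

Rate = 38/4 = 9.5 sts per in.
right front: 14.5 × 9.5 = 137.75 → 138.
button band: 1.5 × 9.5 = 14.25 → 14.
collar: 19.5 × 9.5 = 185.25 → 185.
pocket: 5.5 × 9.5 = 52.25 → 52.

right front 138; button band 14; collar 185; pocket 52.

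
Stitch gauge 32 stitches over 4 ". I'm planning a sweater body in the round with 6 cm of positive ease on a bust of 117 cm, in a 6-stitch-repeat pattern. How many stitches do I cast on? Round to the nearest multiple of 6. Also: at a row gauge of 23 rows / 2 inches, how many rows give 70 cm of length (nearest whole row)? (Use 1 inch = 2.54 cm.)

Finished = 117 + 6 = 123 cm.
123 cm × 1/2.54 = 48.43 inches.
32/4 = 8 sts per in; 48.43 × 8 = 387.40 sts.
Nearest multiple of 6 → 390.
70 cm = 27.56 inches; × 11.5 = 316.93 → 317 rows.

Cast on 390 stitches; work 317 rows.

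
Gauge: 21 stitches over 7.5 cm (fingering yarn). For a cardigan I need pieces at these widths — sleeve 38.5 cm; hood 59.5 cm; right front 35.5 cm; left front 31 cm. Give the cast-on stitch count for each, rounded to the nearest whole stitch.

Rate = 21/7.5 = 2.8 sts per cm.
sleeve: 38.5 × 2.8 = 107.80 → 108.
hood: 59.5 × 2.8 = 166.60 → 167.
right front: 35.5 × 2.8 = 99.40 → 99.
left front: 31 × 2.8 = 86.80 → 87.

sleeve 108; hood 167; right front 99; left front 87.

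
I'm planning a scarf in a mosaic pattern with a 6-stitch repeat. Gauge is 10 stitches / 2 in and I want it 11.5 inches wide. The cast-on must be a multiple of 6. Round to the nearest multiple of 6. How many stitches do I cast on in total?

10 / 2 = 5 sts per inch.
11.5 × 5 = 57.50 sts.
Nearest multiple of 6: 60.

Cast on 60 stitches.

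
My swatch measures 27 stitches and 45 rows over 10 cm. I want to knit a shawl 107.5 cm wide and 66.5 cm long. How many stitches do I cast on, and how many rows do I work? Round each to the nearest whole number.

Cast on 290 stitches and work 299 rows.

Stitch gauge = 27/10 = 2.7 sts/cm; 107.5 × 2.7 = 290.25 → 290 sts.
Row gauge = 45/10 = 4.5 rows/cm; 66.5 × 4.5 = 299.25 → 299 rows.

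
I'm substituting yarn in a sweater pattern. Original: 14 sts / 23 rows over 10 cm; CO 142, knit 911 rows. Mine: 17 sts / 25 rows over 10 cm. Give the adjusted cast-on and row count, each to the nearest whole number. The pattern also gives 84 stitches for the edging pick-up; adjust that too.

Cast on 172 stitches; work 990 rows; edging pick-up 102 stitches.

Stitches: 142 × 17/14 = 172.43 → 172.
Rows: 911 × 25/23 = 990.22 → 990.
edging pick-up: 84 × 17/14 = 102.00 → 102.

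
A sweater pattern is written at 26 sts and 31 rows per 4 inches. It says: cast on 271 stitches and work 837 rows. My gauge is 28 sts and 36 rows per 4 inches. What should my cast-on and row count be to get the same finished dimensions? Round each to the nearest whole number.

Stitches: 271 × 28/26 = 291.85 → 292.
Rows: 837 × 36/31 = 972.00 → 972.

Cast on 292 stitches; work 972 rows.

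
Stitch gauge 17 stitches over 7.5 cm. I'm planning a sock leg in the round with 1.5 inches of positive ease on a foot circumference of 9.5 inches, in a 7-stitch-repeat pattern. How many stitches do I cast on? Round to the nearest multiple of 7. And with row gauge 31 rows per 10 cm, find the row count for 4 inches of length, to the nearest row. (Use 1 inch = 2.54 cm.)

Finished = 9.5 + 1.5 = 11 inches.
11 inches × 2.54 = 27.94 cm.
17/7.5 = 2.267 sts per cm; 27.94 × 2.267 = 63.33 sts.
Nearest multiple of 7 → 63.
4 inches = 10.16 cm; × 3.1 = 31.50 → 31 rows.

Cast on 63 stitches; work 31 rows.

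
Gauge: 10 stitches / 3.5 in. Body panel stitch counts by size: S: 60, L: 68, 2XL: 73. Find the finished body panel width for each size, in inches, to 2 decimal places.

10/3.5 = 2.857 sts per in.
S: 60 / 2.857 = 21.000 → 21.00 in.
L: 68 / 2.857 = 23.800 → 23.80 in.
2XL: 73 / 2.857 = 25.550 → 25.55 in.

S 21.00 inches; L 23.80 inches; 2XL 25.55 inches.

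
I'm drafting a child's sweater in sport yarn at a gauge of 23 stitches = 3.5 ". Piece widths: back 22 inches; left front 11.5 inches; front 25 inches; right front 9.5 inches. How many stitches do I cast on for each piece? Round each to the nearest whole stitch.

back 145; left front 76; front 164; right front 62.

Rate = 23/3.5 = 6.571 sts per in.
back: 22 × 6.571 = 144.57 → 145.
left front: 11.5 × 6.571 = 75.57 → 76.
front: 25 × 6.571 = 164.29 → 164.
right front: 9.5 × 6.571 = 62.43 → 62.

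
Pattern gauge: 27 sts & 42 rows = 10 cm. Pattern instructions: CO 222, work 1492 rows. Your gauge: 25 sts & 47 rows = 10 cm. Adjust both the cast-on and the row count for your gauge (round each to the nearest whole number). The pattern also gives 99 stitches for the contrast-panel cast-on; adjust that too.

Stitches: 222 × 25/27 = 205.56 → 206.
Rows: 1492 × 47/42 = 1669.62 → 1670.
contrast-panel cast-on: 99 × 25/27 = 91.67 → 92.

Cast on 206 stitches; work 1670 rows; contrast-panel cast-on 92 stitches.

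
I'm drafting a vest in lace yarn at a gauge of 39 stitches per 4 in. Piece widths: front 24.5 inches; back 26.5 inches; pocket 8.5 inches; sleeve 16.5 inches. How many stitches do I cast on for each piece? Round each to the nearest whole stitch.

Rate = 39/4 = 9.75 sts per in.
front: 24.5 × 9.75 = 238.88 → 239.
back: 26.5 × 9.75 = 258.38 → 258.
pocket: 8.5 × 9.75 = 82.88 → 83.
sleeve: 16.5 × 9.75 = 160.88 → 161.

front 239; back 258; pocket 83; sleeve 161.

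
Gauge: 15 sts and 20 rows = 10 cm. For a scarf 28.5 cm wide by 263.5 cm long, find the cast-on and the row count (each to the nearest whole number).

Cast on 43 stitches and work 527 rows.

Stitch gauge = 15/10 = 1.5 sts/cm; 28.5 × 1.5 = 42.75 → 43 sts.
Row gauge = 20/10 = 2 rows/cm; 263.5 × 2 = 527.00 → 527 rows.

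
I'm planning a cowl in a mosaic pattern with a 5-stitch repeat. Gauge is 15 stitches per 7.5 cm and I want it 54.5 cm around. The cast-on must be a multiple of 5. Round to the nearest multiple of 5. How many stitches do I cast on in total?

CO 110 sts.

15 / 7.5 = 2 sts per cm.
54.5 × 2 = 109.00 sts.
Nearest multiple of 5: 110.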